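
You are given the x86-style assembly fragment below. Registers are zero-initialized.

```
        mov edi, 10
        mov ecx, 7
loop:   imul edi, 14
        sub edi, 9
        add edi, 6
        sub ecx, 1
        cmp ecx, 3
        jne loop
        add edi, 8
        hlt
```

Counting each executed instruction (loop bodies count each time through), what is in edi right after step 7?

137

mov edi, 10 → edi=10
mov ecx, 7 → ecx=7
imul edi, 14 → edi=10*14=140
sub edi, 9 → edi=140-9=131
add edi, 6 → edi=131+6=137
sub ecx, 1 → ecx=7-1=6
cmp ecx, 3  (cmp 6,3)
After step 7: edi = 137.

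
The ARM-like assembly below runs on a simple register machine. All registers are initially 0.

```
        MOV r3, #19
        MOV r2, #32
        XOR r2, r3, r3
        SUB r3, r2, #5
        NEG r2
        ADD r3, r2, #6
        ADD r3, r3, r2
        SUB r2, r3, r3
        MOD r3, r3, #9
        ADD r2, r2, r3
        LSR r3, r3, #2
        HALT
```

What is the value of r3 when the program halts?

r3=19
r2=32
r2=19^19=0
r3=0-5=-5
r2=-(0)=0
r3=0+6=6
r3=6+0=6
r2=6-6=0
r3=6%9=6
r2=0+6=6
r3=6>>2=1
halt.

1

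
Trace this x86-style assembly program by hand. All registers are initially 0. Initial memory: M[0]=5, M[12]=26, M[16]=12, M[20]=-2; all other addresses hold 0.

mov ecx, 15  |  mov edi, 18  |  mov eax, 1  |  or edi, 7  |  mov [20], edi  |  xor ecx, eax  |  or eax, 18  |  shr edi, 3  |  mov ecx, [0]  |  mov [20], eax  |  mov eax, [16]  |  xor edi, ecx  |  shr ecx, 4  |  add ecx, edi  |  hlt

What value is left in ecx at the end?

mov ecx, 15 → ecx=15
mov edi, 18 → edi=18
mov eax, 1 → eax=1
or edi, 7 → edi=18|7=23
mov [20], edi → M[20]=23
xor ecx, eax → ecx=15^1=14
or eax, 18 → eax=1|18=19
shr edi, 3 → edi=23>>3=2
mov ecx, [0] → ecx=M[0]=5
mov [20], eax → M[20]=19
mov eax, [16] → eax=M[16]=12
xor edi, ecx → edi=2^5=7
shr ecx, 4 → ecx=5>>4=0
add ecx, edi → ecx=0+7=7
halt.

7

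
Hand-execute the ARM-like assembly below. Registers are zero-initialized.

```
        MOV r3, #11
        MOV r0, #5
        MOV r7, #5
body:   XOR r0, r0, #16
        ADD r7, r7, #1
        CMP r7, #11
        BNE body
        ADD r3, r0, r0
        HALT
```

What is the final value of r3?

10

MOV r3, #11 → r3=11
MOV r0, #5 → r0=5
MOV r7, #5 → r7=5
XOR r0, r0, #16 → r0=5^16=21
ADD r7, r7, #1 → r7=5+1=6
CMP r7, #11  (cmp 6,11)
BNE body: taken
XOR r0, r0, #16 → r0=21^16=5
ADD r7, r7, #1 → r7=6+1=7
CMP r7, #11  (cmp 7,11)
BNE body: taken
XOR r0, r0, #16 → r0=5^16=21
ADD r7, r7, #1 → r7=7+1=8
CMP r7, #11  (cmp 8,11)
BNE body: taken
XOR r0, r0, #16 → r0=21^16=5
ADD r7, r7, #1 → r7=8+1=9
CMP r7, #11  (cmp 9,11)
BNE body: taken
XOR r0, r0, #16 → r0=5^16=21
ADD r7, r7, #1 → r7=9+1=10
CMP r7, #11  (cmp 10,11)
BNE body: taken
XOR r0, r0, #16 → r0=21^16=5
ADD r7, r7, #1 → r7=10+1=11
CMP r7, #11  (cmp 11,11)
BNE body: not taken
ADD r3, r0, r0 → r3=5+5=10
halt.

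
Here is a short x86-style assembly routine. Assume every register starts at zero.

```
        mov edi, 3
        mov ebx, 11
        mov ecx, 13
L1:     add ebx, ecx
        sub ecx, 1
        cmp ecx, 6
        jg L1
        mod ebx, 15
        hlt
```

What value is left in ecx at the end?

mov edi, 3 → edi=3
mov ebx, 11 → ebx=11
mov ecx, 13 → ecx=13
add ebx, ecx → ebx=11+13=24
sub ecx, 1 → ecx=13-1=12
cmp ecx, 6  (cmp 12,6)
jg L1: taken
add ebx, ecx → ebx=24+12=36
sub ecx, 1 → ecx=12-1=11
cmp ecx, 6  (cmp 11,6)
jg L1: taken
add ebx, ecx → ebx=36+11=47
sub ecx, 1 → ecx=11-1=10
cmp ecx, 6  (cmp 10,6)
jg L1: taken
add ebx, ecx → ebx=47+10=57
sub ecx, 1 → ecx=10-1=9
cmp ecx, 6  (cmp 9,6)
jg L1: taken
add ebx, ecx → ebx=57+9=66
sub ecx, 1 → ecx=9-1=8
cmp ecx, 6  (cmp 8,6)
jg L1: taken
add ebx, ecx → ebx=66+8=74
sub ecx, 1 → ecx=8-1=7
cmp ecx, 6  (cmp 7,6)
jg L1: taken
add ebx, ecx → ebx=74+7=81
sub ecx, 1 → ecx=7-1=6
cmp ecx, 6  (cmp 6,6)
jg L1: not taken
mod ebx, 15 → ebx=81%15=6
halt.

6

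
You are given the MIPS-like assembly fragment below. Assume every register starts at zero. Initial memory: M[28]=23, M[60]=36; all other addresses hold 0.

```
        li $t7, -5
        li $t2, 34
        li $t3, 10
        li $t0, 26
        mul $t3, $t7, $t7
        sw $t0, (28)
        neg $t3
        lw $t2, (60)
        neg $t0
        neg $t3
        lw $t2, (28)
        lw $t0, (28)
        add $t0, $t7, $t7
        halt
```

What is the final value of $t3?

after li $t7, -5: $t7=-5
after li $t2, 34: $t2=34
after li $t3, 10: $t3=10
after li $t0, 26: $t0=26
after mul $t3, $t7, $t7: $t3=(-5)*(-5)=25
sw $t0, (28) → M[28]=26
after neg $t3: $t3=-(25)=-25
after lw $t2, (60): $t2=M[60]=36
after neg $t0: $t0=-(26)=-26
after neg $t3: $t3=-(-25)=25
after lw $t2, (28): $t2=M[28]=26
after lw $t0, (28): $t0=M[28]=26
after add $t0, $t7, $t7: $t0=(-5)+(-5)=-10
halt.

25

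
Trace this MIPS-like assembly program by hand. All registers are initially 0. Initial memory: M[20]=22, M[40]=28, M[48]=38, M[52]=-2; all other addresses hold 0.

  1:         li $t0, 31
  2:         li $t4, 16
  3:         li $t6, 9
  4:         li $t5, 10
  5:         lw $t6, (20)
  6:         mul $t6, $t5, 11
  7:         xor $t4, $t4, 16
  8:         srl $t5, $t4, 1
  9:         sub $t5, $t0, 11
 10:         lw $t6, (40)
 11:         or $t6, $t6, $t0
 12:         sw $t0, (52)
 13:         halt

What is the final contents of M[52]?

$t0=31
$t4=16
$t6=9
$t5=10
$t6=M[20]=22
$t6=10*11=110
$t4=16^16=0
$t5=0>>1=0
$t5=31-11=20
$t6=M[40]=28
$t6=28|31=31
sw $t0, (52) → M[52]=31
halt.

31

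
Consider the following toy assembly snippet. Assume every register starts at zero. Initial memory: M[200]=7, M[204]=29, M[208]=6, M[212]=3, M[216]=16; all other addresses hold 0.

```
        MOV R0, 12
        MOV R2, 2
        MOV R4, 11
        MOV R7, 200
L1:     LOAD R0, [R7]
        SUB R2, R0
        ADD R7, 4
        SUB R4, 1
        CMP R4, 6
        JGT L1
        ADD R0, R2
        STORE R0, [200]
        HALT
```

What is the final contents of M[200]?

MOV R0, 12 → R0=12
MOV R2, 2 → R2=2
MOV R4, 11 → R4=11
MOV R7, 200 → R7=200
LOAD R0, [R7] → R0=M[200]=7
SUB R2, R0 → R2=2-7=-5
ADD R7, 4 → R7=200+4=204
SUB R4, 1 → R4=11-1=10
CMP R4, 6  (cmp 10,6)
JGT L1: taken
LOAD R0, [R7] → R0=M[204]=29
SUB R2, R0 → R2=(-5)-29=-34
ADD R7, 4 → R7=204+4=208
SUB R4, 1 → R4=10-1=9
CMP R4, 6  (cmp 9,6)
JGT L1: taken
LOAD R0, [R7] → R0=M[208]=6
SUB R2, R0 → R2=(-34)-6=-40
ADD R7, 4 → R7=208+4=212
SUB R4, 1 → R4=9-1=8
CMP R4, 6  (cmp 8,6)
JGT L1: taken
LOAD R0, [R7] → R0=M[212]=3
SUB R2, R0 → R2=(-40)-3=-43
ADD R7, 4 → R7=212+4=216
SUB R4, 1 → R4=8-1=7
CMP R4, 6  (cmp 7,6)
JGT L1: taken
LOAD R0, [R7] → R0=M[216]=16
SUB R2, R0 → R2=(-43)-16=-59
ADD R7, 4 → R7=216+4=220
SUB R4, 1 → R4=7-1=6
CMP R4, 6  (cmp 6,6)
JGT L1: not taken
ADD R0, R2 → R0=16+(-59)=-43
STORE R0, [200] → M[200]=-43
halt.

-43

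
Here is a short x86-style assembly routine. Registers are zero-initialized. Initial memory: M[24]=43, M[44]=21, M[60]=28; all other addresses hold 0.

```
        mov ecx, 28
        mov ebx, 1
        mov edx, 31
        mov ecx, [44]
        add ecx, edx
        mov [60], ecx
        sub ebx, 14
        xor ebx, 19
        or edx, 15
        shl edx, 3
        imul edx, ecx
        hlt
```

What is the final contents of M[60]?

52

mov ecx, 28 → ecx=28
mov ebx, 1 → ebx=1
mov edx, 31 → edx=31
mov ecx, [44] → ecx=M[44]=21
add ecx, edx → ecx=21+31=52
mov [60], ecx → M[60]=52
sub ebx, 14 → ebx=1-14=-13
xor ebx, 19 → ebx=(-13)^19=-32
or edx, 15 → edx=31|15=31
shl edx, 3 → edx=31<<3=248
imul edx, ecx → edx=248*52=12896
halt.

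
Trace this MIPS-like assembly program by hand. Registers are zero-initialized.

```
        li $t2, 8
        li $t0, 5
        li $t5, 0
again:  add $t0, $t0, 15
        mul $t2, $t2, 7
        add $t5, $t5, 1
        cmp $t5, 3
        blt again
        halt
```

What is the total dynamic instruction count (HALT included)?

$t2=8
$t0=5
$t5=0
$t0=5+15=20
$t2=8*7=56
$t5=0+1=1
cmp $t5, 3  (cmp 1,3)
blt again: taken
$t0=20+15=35
$t2=56*7=392
$t5=1+1=2
cmp $t5, 3  (cmp 2,3)
blt again: taken
$t0=35+15=50
$t2=392*7=2744
$t5=2+1=3
cmp $t5, 3  (cmp 3,3)
blt again: not taken
halt.
Total executed instructions: 19.

19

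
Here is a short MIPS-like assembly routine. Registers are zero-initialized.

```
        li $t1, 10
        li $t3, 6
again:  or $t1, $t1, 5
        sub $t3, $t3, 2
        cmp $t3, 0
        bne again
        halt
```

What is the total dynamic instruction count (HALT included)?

li $t1, 10 → $t1=10
li $t3, 6 → $t3=6
or $t1, $t1, 5 → $t1=10|5=15
sub $t3, $t3, 2 → $t3=6-2=4
cmp $t3, 0  (cmp 4,0)
bne again: taken
or $t1, $t1, 5 → $t1=15|5=15
sub $t3, $t3, 2 → $t3=4-2=2
cmp $t3, 0  (cmp 2,0)
bne again: taken
or $t1, $t1, 5 → $t1=15|5=15
sub $t3, $t3, 2 → $t3=2-2=0
cmp $t3, 0  (cmp 0,0)
bne again: not taken
halt.
Total executed instructions: 15.

15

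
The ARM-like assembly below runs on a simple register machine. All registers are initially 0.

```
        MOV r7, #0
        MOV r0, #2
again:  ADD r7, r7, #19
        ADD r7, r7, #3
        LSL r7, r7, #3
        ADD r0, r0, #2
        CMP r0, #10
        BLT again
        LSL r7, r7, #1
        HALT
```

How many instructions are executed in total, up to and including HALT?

MOV r7, #0 → r7=0
MOV r0, #2 → r0=2
ADD r7, r7, #19 → r7=0+19=19
ADD r7, r7, #3 → r7=19+3=22
LSL r7, r7, #3 → r7=22<<3=176
ADD r0, r0, #2 → r0=2+2=4
CMP r0, #10  (cmp 4,10)
BLT again: taken
ADD r7, r7, #19 → r7=176+19=195
ADD r7, r7, #3 → r7=195+3=198
LSL r7, r7, #3 → r7=198<<3=1584
ADD r0, r0, #2 → r0=4+2=6
CMP r0, #10  (cmp 6,10)
BLT again: taken
ADD r7, r7, #19 → r7=1584+19=1603
ADD r7, r7, #3 → r7=1603+3=1606
LSL r7, r7, #3 → r7=1606<<3=12848
ADD r0, r0, #2 → r0=6+2=8
CMP r0, #10  (cmp 8,10)
BLT again: taken
ADD r7, r7, #19 → r7=12848+19=12867
ADD r7, r7, #3 → r7=12867+3=12870
LSL r7, r7, #3 → r7=12870<<3=102960
ADD r0, r0, #2 → r0=8+2=10
CMP r0, #10  (cmp 10,10)
BLT again: not taken
LSL r7, r7, #1 → r7=102960<<1=205920
halt.
Total executed instructions: 28.

28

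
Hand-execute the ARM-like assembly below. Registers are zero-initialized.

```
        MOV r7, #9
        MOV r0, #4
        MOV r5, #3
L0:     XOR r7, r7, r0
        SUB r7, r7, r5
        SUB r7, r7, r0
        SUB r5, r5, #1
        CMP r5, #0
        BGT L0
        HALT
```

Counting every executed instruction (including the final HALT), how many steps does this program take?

22

after MOV r7, #9: r7=9
after MOV r0, #4: r0=4
after MOV r5, #3: r5=3
after XOR r7, r7, r0: r7=9^4=13
after SUB r7, r7, r5: r7=13-3=10
after SUB r7, r7, r0: r7=10-4=6
after SUB r5, r5, #1: r5=3-1=2
CMP r5, #0  (cmp 2,0)
BGT L0: taken
after XOR r7, r7, r0: r7=6^4=2
after SUB r7, r7, r5: r7=2-2=0
after SUB r7, r7, r0: r7=0-4=-4
after SUB r5, r5, #1: r5=2-1=1
CMP r5, #0  (cmp 1,0)
BGT L0: taken
after XOR r7, r7, r0: r7=(-4)^4=-8
after SUB r7, r7, r5: r7=(-8)-1=-9
after SUB r7, r7, r0: r7=(-9)-4=-13
after SUB r5, r5, #1: r5=1-1=0
CMP r5, #0  (cmp 0,0)
BGT L0: not taken
halt.
Total executed instructions: 22.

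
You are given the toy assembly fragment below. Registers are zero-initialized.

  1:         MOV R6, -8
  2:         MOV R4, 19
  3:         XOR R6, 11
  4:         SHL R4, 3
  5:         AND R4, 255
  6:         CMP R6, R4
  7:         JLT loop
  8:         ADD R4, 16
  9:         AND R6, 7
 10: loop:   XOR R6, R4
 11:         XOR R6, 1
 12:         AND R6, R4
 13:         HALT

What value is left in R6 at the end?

8

MOV R6, -8 → R6=-8
MOV R4, 19 → R4=19
XOR R6, 11 → R6=(-8)^11=-13
SHL R4, 3 → R4=19<<3=152
AND R4, 255 → R4=152&255=152
CMP R6, R4  (cmp -13,152)
JLT loop: taken
XOR R6, R4 → R6=(-13)^152=-149
XOR R6, 1 → R6=(-149)^1=-150
AND R6, R4 → R6=(-150)&152=8
halt.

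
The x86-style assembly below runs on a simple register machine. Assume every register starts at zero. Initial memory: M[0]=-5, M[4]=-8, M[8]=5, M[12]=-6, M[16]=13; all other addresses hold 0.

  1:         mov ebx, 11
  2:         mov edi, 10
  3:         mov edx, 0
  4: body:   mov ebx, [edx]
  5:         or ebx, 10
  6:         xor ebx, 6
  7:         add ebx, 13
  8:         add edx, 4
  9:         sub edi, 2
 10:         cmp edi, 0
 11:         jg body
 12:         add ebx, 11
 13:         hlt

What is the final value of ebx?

33

ebx=11
edi=10
edx=0
ebx=M[0]=-5
ebx=(-5)|10=-5
ebx=(-5)^6=-3
ebx=(-3)+13=10
edx=0+4=4
edi=10-2=8
cmp edi, 0  (cmp 8,0)
jg body: taken
ebx=M[4]=-8
ebx=(-8)|10=-6
ebx=(-6)^6=-4
ebx=(-4)+13=9
edx=4+4=8
edi=8-2=6
cmp edi, 0  (cmp 6,0)
jg body: taken
ebx=M[8]=5
ebx=5|10=15
ebx=15^6=9
ebx=9+13=22
edx=8+4=12
edi=6-2=4
cmp edi, 0  (cmp 4,0)
jg body: taken
ebx=M[12]=-6
ebx=(-6)|10=-6
ebx=(-6)^6=-4
ebx=(-4)+13=9
edx=12+4=16
edi=4-2=2
cmp edi, 0  (cmp 2,0)
jg body: taken
ebx=M[16]=13
ebx=13|10=15
ebx=15^6=9
ebx=9+13=22
edx=16+4=20
edi=2-2=0
cmp edi, 0  (cmp 0,0)
jg body: not taken
ebx=22+11=33
halt.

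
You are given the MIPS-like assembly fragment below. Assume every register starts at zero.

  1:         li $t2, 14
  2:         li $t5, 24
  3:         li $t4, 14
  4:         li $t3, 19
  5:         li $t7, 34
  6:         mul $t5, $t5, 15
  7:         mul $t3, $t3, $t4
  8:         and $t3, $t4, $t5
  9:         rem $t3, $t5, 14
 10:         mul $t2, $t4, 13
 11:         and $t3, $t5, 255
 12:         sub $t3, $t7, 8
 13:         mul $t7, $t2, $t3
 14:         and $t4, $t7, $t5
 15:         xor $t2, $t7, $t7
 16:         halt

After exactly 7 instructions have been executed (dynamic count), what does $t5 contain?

360

$t2=14
$t5=24
$t4=14
$t3=19
$t7=34
$t5=24*15=360
$t3=19*14=266
After step 7: $t5 = 360.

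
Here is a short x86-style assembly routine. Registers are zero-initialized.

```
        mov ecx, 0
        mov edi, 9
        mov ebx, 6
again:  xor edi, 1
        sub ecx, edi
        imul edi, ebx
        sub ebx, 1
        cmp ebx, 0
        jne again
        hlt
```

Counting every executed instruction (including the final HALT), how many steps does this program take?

40

mov ecx, 0 → ecx=0
mov edi, 9 → edi=9
mov ebx, 6 → ebx=6
xor edi, 1 → edi=9^1=8
sub ecx, edi → ecx=0-8=-8
imul edi, ebx → edi=8*6=48
sub ebx, 1 → ebx=6-1=5
cmp ebx, 0  (cmp 5,0)
jne again: taken
xor edi, 1 → edi=48^1=49
sub ecx, edi → ecx=(-8)-49=-57
imul edi, ebx → edi=49*5=245
sub ebx, 1 → ebx=5-1=4
cmp ebx, 0  (cmp 4,0)
jne again: taken
xor edi, 1 → edi=245^1=244
sub ecx, edi → ecx=(-57)-244=-301
imul edi, ebx → edi=244*4=976
sub ebx, 1 → ebx=4-1=3
cmp ebx, 0  (cmp 3,0)
jne again: taken
xor edi, 1 → edi=976^1=977
sub ecx, edi → ecx=(-301)-977=-1278
imul edi, ebx → edi=977*3=2931
sub ebx, 1 → ebx=3-1=2
cmp ebx, 0  (cmp 2,0)
jne again: taken
xor edi, 1 → edi=2931^1=2930
sub ecx, edi → ecx=(-1278)-2930=-4208
imul edi, ebx → edi=2930*2=5860
sub ebx, 1 → ebx=2-1=1
cmp ebx, 0  (cmp 1,0)
jne again: taken
xor edi, 1 → edi=5860^1=5861
sub ecx, edi → ecx=(-4208)-5861=-10069
imul edi, ebx → edi=5861*1=5861
sub ebx, 1 → ebx=1-1=0
cmp ebx, 0  (cmp 0,0)
jne again: not taken
halt.
Total executed instructions: 40.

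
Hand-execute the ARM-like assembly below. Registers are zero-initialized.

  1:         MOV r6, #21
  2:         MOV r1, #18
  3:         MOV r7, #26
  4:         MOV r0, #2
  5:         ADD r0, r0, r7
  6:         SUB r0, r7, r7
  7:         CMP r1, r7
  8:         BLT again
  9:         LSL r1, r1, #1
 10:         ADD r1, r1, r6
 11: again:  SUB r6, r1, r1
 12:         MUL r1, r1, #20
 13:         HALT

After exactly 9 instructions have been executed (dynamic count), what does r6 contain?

0

r6=21
r1=18
r7=26
r0=2
r0=2+26=28
r0=26-26=0
CMP r1, r7  (cmp 18,26)
BLT again: taken
r6=18-18=0
After step 9: r6 = 0.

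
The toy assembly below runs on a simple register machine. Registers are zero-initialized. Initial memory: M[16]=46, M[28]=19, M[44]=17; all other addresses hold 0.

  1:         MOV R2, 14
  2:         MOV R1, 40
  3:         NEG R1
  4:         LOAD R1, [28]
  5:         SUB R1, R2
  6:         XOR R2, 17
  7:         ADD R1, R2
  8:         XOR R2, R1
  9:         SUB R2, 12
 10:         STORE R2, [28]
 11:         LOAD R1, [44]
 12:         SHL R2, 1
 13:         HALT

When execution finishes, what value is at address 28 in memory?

47

after MOV R2, 14: R2=14
after MOV R1, 40: R1=40
after NEG R1: R1=-(40)=-40
after LOAD R1, [28]: R1=M[28]=19
after SUB R1, R2: R1=19-14=5
after XOR R2, 17: R2=14^17=31
after ADD R1, R2: R1=5+31=36
after XOR R2, R1: R2=31^36=59
after SUB R2, 12: R2=59-12=47
STORE R2, [28] → M[28]=47
after LOAD R1, [44]: R1=M[44]=17
after SHL R2, 1: R2=47<<1=94
halt.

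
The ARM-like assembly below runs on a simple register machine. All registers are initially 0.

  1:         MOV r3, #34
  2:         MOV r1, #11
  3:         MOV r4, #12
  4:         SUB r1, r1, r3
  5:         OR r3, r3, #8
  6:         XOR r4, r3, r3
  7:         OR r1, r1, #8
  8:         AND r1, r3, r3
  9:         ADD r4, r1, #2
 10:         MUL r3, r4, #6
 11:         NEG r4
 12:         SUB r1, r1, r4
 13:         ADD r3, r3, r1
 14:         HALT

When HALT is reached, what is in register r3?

350

after MOV r3, #34: r3=34
after MOV r1, #11: r1=11
after MOV r4, #12: r4=12
after SUB r1, r1, r3: r1=11-34=-23
after OR r3, r3, #8: r3=34|8=42
after XOR r4, r3, r3: r4=42^42=0
after OR r1, r1, #8: r1=(-23)|8=-23
after AND r1, r3, r3: r1=42&42=42
after ADD r4, r1, #2: r4=42+2=44
after MUL r3, r4, #6: r3=44*6=264
after NEG r4: r4=-(44)=-44
after SUB r1, r1, r4: r1=42-(-44)=86
after ADD r3, r3, r1: r3=264+86=350
halt.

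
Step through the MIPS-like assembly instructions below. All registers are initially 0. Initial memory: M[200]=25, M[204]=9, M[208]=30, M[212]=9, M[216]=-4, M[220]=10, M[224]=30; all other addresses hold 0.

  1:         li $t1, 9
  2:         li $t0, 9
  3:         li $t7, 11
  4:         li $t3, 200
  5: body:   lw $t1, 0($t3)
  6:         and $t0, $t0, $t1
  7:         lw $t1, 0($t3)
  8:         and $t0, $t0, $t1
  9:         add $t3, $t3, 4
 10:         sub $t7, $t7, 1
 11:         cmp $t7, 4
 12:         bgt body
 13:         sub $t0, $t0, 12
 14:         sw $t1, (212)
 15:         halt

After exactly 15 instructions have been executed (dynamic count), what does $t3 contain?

after li $t1, 9: $t1=9
after li $t0, 9: $t0=9
after li $t7, 11: $t7=11
after li $t3, 200: $t3=200
after lw $t1, 0($t3): $t1=M[200]=25
after and $t0, $t0, $t1: $t0=9&25=9
after lw $t1, 0($t3): $t1=M[200]=25
after and $t0, $t0, $t1: $t0=9&25=9
after add $t3, $t3, 4: $t3=200+4=204
after sub $t7, $t7, 1: $t7=11-1=10
cmp $t7, 4  (cmp 10,4)
bgt body: taken
after lw $t1, 0($t3): $t1=M[204]=9
after and $t0, $t0, $t1: $t0=9&9=9
after lw $t1, 0($t3): $t1=M[204]=9
After step 15: $t3 = 204.

204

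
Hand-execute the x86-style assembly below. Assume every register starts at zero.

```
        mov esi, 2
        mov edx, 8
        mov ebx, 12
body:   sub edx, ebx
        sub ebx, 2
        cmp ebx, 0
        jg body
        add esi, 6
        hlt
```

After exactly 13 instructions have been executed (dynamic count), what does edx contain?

esi=2
edx=8
ebx=12
edx=8-12=-4
ebx=12-2=10
cmp ebx, 0  (cmp 10,0)
jg body: taken
edx=(-4)-10=-14
ebx=10-2=8
cmp ebx, 0  (cmp 8,0)
jg body: taken
edx=(-14)-8=-22
ebx=8-2=6
After step 13: edx = -22.

-22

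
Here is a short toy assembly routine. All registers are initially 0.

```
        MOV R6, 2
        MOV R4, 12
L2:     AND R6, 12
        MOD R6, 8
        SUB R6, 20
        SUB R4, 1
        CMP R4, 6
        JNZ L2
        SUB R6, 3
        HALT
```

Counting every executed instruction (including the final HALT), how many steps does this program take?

40

R6=2
R4=12
R6=2&12=0
R6=0%8=0
R6=0-20=-20
R4=12-1=11
CMP R4, 6  (cmp 11,6)
JNZ L2: taken
R6=(-20)&12=12
R6=12%8=4
R6=4-20=-16
R4=11-1=10
CMP R4, 6  (cmp 10,6)
JNZ L2: taken
R6=(-16)&12=0
R6=0%8=0
R6=0-20=-20
R4=10-1=9
CMP R4, 6  (cmp 9,6)
JNZ L2: taken
R6=(-20)&12=12
R6=12%8=4
R6=4-20=-16
R4=9-1=8
CMP R4, 6  (cmp 8,6)
JNZ L2: taken
R6=(-16)&12=0
R6=0%8=0
R6=0-20=-20
R4=8-1=7
CMP R4, 6  (cmp 7,6)
JNZ L2: taken
R6=(-20)&12=12
R6=12%8=4
R6=4-20=-16
R4=7-1=6
CMP R4, 6  (cmp 6,6)
JNZ L2: not taken
R6=(-16)-3=-19
halt.
Total executed instructions: 40.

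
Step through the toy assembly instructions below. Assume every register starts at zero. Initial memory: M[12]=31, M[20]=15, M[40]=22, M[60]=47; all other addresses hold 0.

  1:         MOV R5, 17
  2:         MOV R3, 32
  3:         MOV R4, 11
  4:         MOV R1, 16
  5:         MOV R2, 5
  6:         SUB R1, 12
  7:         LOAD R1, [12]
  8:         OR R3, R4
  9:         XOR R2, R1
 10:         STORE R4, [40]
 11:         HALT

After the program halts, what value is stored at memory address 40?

R5=17
R3=32
R4=11
R1=16
R2=5
R1=16-12=4
R1=M[12]=31
R3=32|11=43
R2=5^31=26
STORE R4, [40] → M[40]=11
halt.

11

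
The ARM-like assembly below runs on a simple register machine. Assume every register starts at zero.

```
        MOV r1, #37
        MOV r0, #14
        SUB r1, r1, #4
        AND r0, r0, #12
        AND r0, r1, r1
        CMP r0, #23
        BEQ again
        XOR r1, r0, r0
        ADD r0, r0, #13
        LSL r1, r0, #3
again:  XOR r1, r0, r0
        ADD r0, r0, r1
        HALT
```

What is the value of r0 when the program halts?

46

MOV r1, #37 → r1=37
MOV r0, #14 → r0=14
SUB r1, r1, #4 → r1=37-4=33
AND r0, r0, #12 → r0=14&12=12
AND r0, r1, r1 → r0=33&33=33
CMP r0, #23  (cmp 33,23)
BEQ again: not taken
XOR r1, r0, r0 → r1=33^33=0
ADD r0, r0, #13 → r0=33+13=46
LSL r1, r0, #3 → r1=46<<3=368
XOR r1, r0, r0 → r1=46^46=0
ADD r0, r0, r1 → r0=46+0=46
halt.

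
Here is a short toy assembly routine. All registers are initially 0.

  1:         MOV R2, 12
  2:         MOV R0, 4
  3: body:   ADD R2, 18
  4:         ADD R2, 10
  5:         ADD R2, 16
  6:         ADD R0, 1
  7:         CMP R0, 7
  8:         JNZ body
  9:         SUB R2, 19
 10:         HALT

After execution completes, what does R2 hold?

125

R2=12
R0=4
R2=12+18=30
R2=30+10=40
R2=40+16=56
R0=4+1=5
CMP R0, 7  (cmp 5,7)
JNZ body: taken
R2=56+18=74
R2=74+10=84
R2=84+16=100
R0=5+1=6
CMP R0, 7  (cmp 6,7)
JNZ body: taken
R2=100+18=118
R2=118+10=128
R2=128+16=144
R0=6+1=7
CMP R0, 7  (cmp 7,7)
JNZ body: not taken
R2=144-19=125
halt.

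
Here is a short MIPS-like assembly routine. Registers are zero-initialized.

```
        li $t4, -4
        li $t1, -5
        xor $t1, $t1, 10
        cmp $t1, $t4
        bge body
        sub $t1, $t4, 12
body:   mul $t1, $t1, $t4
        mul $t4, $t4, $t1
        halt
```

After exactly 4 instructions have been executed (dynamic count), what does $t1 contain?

after li $t4, -4: $t4=-4
after li $t1, -5: $t1=-5
after xor $t1, $t1, 10: $t1=(-5)^10=-15
cmp $t1, $t4  (cmp -15,-4)
After step 4: $t1 = -15.

-15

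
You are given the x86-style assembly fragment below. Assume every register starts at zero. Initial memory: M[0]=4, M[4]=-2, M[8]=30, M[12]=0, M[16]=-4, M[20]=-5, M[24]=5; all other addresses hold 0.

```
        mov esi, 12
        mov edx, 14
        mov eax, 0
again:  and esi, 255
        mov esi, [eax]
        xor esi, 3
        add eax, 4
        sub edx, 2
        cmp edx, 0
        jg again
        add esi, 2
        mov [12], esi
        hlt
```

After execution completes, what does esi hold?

esi=12
edx=14
eax=0
esi=12&255=12
esi=M[0]=4
esi=4^3=7
eax=0+4=4
edx=14-2=12
cmp edx, 0  (cmp 12,0)
jg again: taken
esi=7&255=7
esi=M[4]=-2
esi=(-2)^3=-3
eax=4+4=8
edx=12-2=10
cmp edx, 0  (cmp 10,0)
jg again: taken
esi=(-3)&255=253
esi=M[8]=30
esi=30^3=29
eax=8+4=12
edx=10-2=8
cmp edx, 0  (cmp 8,0)
jg again: taken
esi=29&255=29
esi=M[12]=0
esi=0^3=3
eax=12+4=16
edx=8-2=6
cmp edx, 0  (cmp 6,0)
jg again: taken
esi=3&255=3
esi=M[16]=-4
esi=(-4)^3=-1
eax=16+4=20
edx=6-2=4
cmp edx, 0  (cmp 4,0)
jg again: taken
esi=(-1)&255=255
esi=M[20]=-5
esi=(-5)^3=-8
eax=20+4=24
edx=4-2=2
cmp edx, 0  (cmp 2,0)
jg again: taken
esi=(-8)&255=248
esi=M[24]=5
esi=5^3=6
eax=24+4=28
edx=2-2=0
cmp edx, 0  (cmp 0,0)
jg again: not taken
esi=6+2=8
mov [12], esi → M[12]=8
halt.

8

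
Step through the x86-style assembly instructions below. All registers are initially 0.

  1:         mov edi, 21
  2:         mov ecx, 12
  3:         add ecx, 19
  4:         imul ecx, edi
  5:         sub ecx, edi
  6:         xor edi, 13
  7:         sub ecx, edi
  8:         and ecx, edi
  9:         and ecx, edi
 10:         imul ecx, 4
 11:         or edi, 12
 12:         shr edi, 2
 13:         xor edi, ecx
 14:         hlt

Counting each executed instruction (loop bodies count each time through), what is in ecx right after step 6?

630

mov edi, 21 → edi=21
mov ecx, 12 → ecx=12
add ecx, 19 → ecx=12+19=31
imul ecx, edi → ecx=31*21=651
sub ecx, edi → ecx=651-21=630
xor edi, 13 → edi=21^13=24
After step 6: ecx = 630.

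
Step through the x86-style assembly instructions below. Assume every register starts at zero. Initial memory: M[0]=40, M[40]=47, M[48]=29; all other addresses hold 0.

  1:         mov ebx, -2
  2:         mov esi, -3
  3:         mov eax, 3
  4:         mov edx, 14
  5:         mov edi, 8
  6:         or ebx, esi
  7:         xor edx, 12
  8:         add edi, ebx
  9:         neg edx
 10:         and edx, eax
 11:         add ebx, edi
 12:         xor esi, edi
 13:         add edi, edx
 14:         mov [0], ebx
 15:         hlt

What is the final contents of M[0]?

6

mov ebx, -2 → ebx=-2
mov esi, -3 → esi=-3
mov eax, 3 → eax=3
mov edx, 14 → edx=14
mov edi, 8 → edi=8
or ebx, esi → ebx=(-2)|(-3)=-1
xor edx, 12 → edx=14^12=2
add edi, ebx → edi=8+(-1)=7
neg edx → edx=-(2)=-2
and edx, eax → edx=(-2)&3=2
add ebx, edi → ebx=(-1)+7=6
xor esi, edi → esi=(-3)^7=-6
add edi, edx → edi=7+2=9
mov [0], ebx → M[0]=6
halt.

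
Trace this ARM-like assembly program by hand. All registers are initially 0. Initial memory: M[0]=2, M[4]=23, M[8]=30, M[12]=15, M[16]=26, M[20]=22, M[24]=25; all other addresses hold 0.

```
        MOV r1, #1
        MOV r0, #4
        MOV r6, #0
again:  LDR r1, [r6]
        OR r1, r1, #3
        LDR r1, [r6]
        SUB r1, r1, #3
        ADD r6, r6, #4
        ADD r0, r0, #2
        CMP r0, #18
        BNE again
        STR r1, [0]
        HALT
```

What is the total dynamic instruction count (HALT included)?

61

MOV r1, #1 → r1=1
MOV r0, #4 → r0=4
MOV r6, #0 → r6=0
LDR r1, [r6] → r1=M[0]=2
OR r1, r1, #3 → r1=2|3=3
LDR r1, [r6] → r1=M[0]=2
SUB r1, r1, #3 → r1=2-3=-1
ADD r6, r6, #4 → r6=0+4=4
ADD r0, r0, #2 → r0=4+2=6
CMP r0, #18  (cmp 6,18)
BNE again: taken
LDR r1, [r6] → r1=M[4]=23
OR r1, r1, #3 → r1=23|3=23
LDR r1, [r6] → r1=M[4]=23
SUB r1, r1, #3 → r1=23-3=20
ADD r6, r6, #4 → r6=4+4=8
ADD r0, r0, #2 → r0=6+2=8
CMP r0, #18  (cmp 8,18)
BNE again: taken
LDR r1, [r6] → r1=M[8]=30
OR r1, r1, #3 → r1=30|3=31
LDR r1, [r6] → r1=M[8]=30
SUB r1, r1, #3 → r1=30-3=27
ADD r6, r6, #4 → r6=8+4=12
ADD r0, r0, #2 → r0=8+2=10
CMP r0, #18  (cmp 10,18)
BNE again: taken
LDR r1, [r6] → r1=M[12]=15
OR r1, r1, #3 → r1=15|3=15
LDR r1, [r6] → r1=M[12]=15
SUB r1, r1, #3 → r1=15-3=12
ADD r6, r6, #4 → r6=12+4=16
ADD r0, r0, #2 → r0=10+2=12
CMP r0, #18  (cmp 12,18)
BNE again: taken
LDR r1, [r6] → r1=M[16]=26
OR r1, r1, #3 → r1=26|3=27
LDR r1, [r6] → r1=M[16]=26
SUB r1, r1, #3 → r1=26-3=23
ADD r6, r6, #4 → r6=16+4=20
ADD r0, r0, #2 → r0=12+2=14
CMP r0, #18  (cmp 14,18)
BNE again: taken
LDR r1, [r6] → r1=M[20]=22
OR r1, r1, #3 → r1=22|3=23
LDR r1, [r6] → r1=M[20]=22
SUB r1, r1, #3 → r1=22-3=19
ADD r6, r6, #4 → r6=20+4=24
ADD r0, r0, #2 → r0=14+2=16
CMP r0, #18  (cmp 16,18)
BNE again: taken
LDR r1, [r6] → r1=M[24]=25
OR r1, r1, #3 → r1=25|3=27
LDR r1, [r6] → r1=M[24]=25
SUB r1, r1, #3 → r1=25-3=22
ADD r6, r6, #4 → r6=24+4=28
ADD r0, r0, #2 → r0=16+2=18
CMP r0, #18  (cmp 18,18)
BNE again: not taken
STR r1, [0] → M[0]=22
halt.
Total executed instructions: 61.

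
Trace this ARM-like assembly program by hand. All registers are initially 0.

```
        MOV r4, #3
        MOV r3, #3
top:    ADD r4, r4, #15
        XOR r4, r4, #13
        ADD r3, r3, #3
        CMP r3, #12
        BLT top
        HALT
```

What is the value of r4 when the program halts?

63

after MOV r4, #3: r4=3
after MOV r3, #3: r3=3
after ADD r4, r4, #15: r4=3+15=18
after XOR r4, r4, #13: r4=18^13=31
after ADD r3, r3, #3: r3=3+3=6
CMP r3, #12  (cmp 6,12)
BLT top: taken
after ADD r4, r4, #15: r4=31+15=46
after XOR r4, r4, #13: r4=46^13=35
after ADD r3, r3, #3: r3=6+3=9
CMP r3, #12  (cmp 9,12)
BLT top: taken
after ADD r4, r4, #15: r4=35+15=50
after XOR r4, r4, #13: r4=50^13=63
after ADD r3, r3, #3: r3=9+3=12
CMP r3, #12  (cmp 12,12)
BLT top: not taken
halt.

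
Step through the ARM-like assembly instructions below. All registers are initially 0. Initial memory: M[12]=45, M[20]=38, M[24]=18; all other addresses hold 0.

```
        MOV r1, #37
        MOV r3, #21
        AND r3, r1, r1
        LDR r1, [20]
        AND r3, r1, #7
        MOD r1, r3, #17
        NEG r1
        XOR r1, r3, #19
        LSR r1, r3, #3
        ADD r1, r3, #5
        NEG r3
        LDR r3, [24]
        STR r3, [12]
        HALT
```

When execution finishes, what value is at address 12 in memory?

18

MOV r1, #37 → r1=37
MOV r3, #21 → r3=21
AND r3, r1, r1 → r3=37&37=37
LDR r1, [20] → r1=M[20]=38
AND r3, r1, #7 → r3=38&7=6
MOD r1, r3, #17 → r1=6%17=6
NEG r1 → r1=-(6)=-6
XOR r1, r3, #19 → r1=6^19=21
LSR r1, r3, #3 → r1=6>>3=0
ADD r1, r3, #5 → r1=6+5=11
NEG r3 → r3=-(6)=-6
LDR r3, [24] → r3=M[24]=18
STR r3, [12] → M[12]=18
halt.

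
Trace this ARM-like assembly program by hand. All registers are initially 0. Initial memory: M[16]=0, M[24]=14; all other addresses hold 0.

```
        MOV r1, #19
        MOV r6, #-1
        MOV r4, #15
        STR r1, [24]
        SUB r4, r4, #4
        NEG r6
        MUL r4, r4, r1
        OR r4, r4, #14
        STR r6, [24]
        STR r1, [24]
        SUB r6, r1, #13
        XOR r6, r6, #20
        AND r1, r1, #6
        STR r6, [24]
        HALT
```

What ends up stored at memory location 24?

after MOV r1, #19: r1=19
after MOV r6, #-1: r6=-1
after MOV r4, #15: r4=15
STR r1, [24] → M[24]=19
after SUB r4, r4, #4: r4=15-4=11
after NEG r6: r6=-(-1)=1
after MUL r4, r4, r1: r4=11*19=209
after OR r4, r4, #14: r4=209|14=223
STR r6, [24] → M[24]=1
STR r1, [24] → M[24]=19
after SUB r6, r1, #13: r6=19-13=6
after XOR r6, r6, #20: r6=6^20=18
after AND r1, r1, #6: r1=19&6=2
STR r6, [24] → M[24]=18
halt.

18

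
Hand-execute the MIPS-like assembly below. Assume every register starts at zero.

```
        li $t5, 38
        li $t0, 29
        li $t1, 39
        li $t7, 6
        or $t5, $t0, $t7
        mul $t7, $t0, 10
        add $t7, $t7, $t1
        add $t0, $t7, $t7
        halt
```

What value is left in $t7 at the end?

329

li $t5, 38 → $t5=38
li $t0, 29 → $t0=29
li $t1, 39 → $t1=39
li $t7, 6 → $t7=6
or $t5, $t0, $t7 → $t5=29|6=31
mul $t7, $t0, 10 → $t7=29*10=290
add $t7, $t7, $t1 → $t7=290+39=329
add $t0, $t7, $t7 → $t0=329+329=658
halt.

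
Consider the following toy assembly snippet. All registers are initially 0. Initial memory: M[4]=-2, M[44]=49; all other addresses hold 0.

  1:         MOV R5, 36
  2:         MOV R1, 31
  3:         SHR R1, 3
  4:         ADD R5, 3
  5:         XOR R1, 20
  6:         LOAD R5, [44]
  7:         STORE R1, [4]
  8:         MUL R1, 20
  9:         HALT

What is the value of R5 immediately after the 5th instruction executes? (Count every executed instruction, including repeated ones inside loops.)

after MOV R5, 36: R5=36
after MOV R1, 31: R1=31
after SHR R1, 3: R1=31>>3=3
after ADD R5, 3: R5=36+3=39
after XOR R1, 20: R1=3^20=23
After step 5: R5 = 39.

39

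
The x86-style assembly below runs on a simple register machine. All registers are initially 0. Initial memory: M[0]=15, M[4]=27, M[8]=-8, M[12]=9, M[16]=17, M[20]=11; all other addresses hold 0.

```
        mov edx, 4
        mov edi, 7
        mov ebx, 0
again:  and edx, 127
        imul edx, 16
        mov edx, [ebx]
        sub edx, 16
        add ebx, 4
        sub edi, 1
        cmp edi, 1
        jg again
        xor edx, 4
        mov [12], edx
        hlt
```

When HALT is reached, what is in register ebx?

edx=4
edi=7
ebx=0
edx=4&127=4
edx=4*16=64
edx=M[0]=15
edx=15-16=-1
ebx=0+4=4
edi=7-1=6
cmp edi, 1  (cmp 6,1)
jg again: taken
edx=(-1)&127=127
edx=127*16=2032
edx=M[4]=27
edx=27-16=11
ebx=4+4=8
edi=6-1=5
cmp edi, 1  (cmp 5,1)
jg again: taken
edx=11&127=11
edx=11*16=176
edx=M[8]=-8
edx=(-8)-16=-24
ebx=8+4=12
edi=5-1=4
cmp edi, 1  (cmp 4,1)
jg again: taken
edx=(-24)&127=104
edx=104*16=1664
edx=M[12]=9
edx=9-16=-7
ebx=12+4=16
edi=4-1=3
cmp edi, 1  (cmp 3,1)
jg again: taken
edx=(-7)&127=121
edx=121*16=1936
edx=M[16]=17
edx=17-16=1
ebx=16+4=20
edi=3-1=2
cmp edi, 1  (cmp 2,1)
jg again: taken
edx=1&127=1
edx=1*16=16
edx=M[20]=11
edx=11-16=-5
ebx=20+4=24
edi=2-1=1
cmp edi, 1  (cmp 1,1)
jg again: not taken
edx=(-5)^4=-1
mov [12], edx → M[12]=-1
halt.

24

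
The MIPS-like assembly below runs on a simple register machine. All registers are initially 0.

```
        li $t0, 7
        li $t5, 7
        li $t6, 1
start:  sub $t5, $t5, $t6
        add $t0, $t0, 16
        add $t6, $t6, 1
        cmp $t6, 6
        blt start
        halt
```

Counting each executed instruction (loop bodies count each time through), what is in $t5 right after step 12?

after li $t0, 7: $t0=7
after li $t5, 7: $t5=7
after li $t6, 1: $t6=1
after sub $t5, $t5, $t6: $t5=7-1=6
after add $t0, $t0, 16: $t0=7+16=23
after add $t6, $t6, 1: $t6=1+1=2
cmp $t6, 6  (cmp 2,6)
blt start: taken
after sub $t5, $t5, $t6: $t5=6-2=4
after add $t0, $t0, 16: $t0=23+16=39
after add $t6, $t6, 1: $t6=2+1=3
cmp $t6, 6  (cmp 3,6)
After step 12: $t5 = 4.

4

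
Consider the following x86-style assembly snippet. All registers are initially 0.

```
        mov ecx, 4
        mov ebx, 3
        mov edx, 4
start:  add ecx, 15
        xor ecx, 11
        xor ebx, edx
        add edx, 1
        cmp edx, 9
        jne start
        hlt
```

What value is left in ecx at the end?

after mov ecx, 4: ecx=4
after mov ebx, 3: ebx=3
after mov edx, 4: edx=4
after add ecx, 15: ecx=4+15=19
after xor ecx, 11: ecx=19^11=24
after xor ebx, edx: ebx=3^4=7
after add edx, 1: edx=4+1=5
cmp edx, 9  (cmp 5,9)
jne start: taken
after add ecx, 15: ecx=24+15=39
after xor ecx, 11: ecx=39^11=44
after xor ebx, edx: ebx=7^5=2
after add edx, 1: edx=5+1=6
cmp edx, 9  (cmp 6,9)
jne start: taken
after add ecx, 15: ecx=44+15=59
after xor ecx, 11: ecx=59^11=48
after xor ebx, edx: ebx=2^6=4
after add edx, 1: edx=6+1=7
cmp edx, 9  (cmp 7,9)
jne start: taken
after add ecx, 15: ecx=48+15=63
after xor ecx, 11: ecx=63^11=52
after xor ebx, edx: ebx=4^7=3
after add edx, 1: edx=7+1=8
cmp edx, 9  (cmp 8,9)
jne start: taken
after add ecx, 15: ecx=52+15=67
after xor ecx, 11: ecx=67^11=72
after xor ebx, edx: ebx=3^8=11
after add edx, 1: edx=8+1=9
cmp edx, 9  (cmp 9,9)
jne start: not taken
halt.

72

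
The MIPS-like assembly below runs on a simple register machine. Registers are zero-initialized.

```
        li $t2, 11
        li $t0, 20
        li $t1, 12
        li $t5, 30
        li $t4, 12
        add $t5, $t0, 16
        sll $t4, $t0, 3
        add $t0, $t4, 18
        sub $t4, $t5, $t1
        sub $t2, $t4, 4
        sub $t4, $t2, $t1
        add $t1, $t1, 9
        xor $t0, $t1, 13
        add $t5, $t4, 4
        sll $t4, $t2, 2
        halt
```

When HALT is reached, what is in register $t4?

$t2=11
$t0=20
$t1=12
$t5=30
$t4=12
$t5=20+16=36
$t4=20<<3=160
$t0=160+18=178
$t4=36-12=24
$t2=24-4=20
$t4=20-12=8
$t1=12+9=21
$t0=21^13=24
$t5=8+4=12
$t4=20<<2=80
halt.

80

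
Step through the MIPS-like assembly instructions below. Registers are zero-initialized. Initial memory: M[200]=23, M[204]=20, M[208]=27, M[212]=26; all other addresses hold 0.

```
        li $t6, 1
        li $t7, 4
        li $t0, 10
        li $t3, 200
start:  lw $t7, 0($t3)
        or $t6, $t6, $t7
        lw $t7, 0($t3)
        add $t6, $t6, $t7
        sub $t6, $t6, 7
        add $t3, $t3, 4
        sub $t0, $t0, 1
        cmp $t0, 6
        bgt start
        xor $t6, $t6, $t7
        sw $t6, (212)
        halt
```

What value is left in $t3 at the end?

216

after li $t6, 1: $t6=1
after li $t7, 4: $t7=4
after li $t0, 10: $t0=10
after li $t3, 200: $t3=200
after lw $t7, 0($t3): $t7=M[200]=23
after or $t6, $t6, $t7: $t6=1|23=23
after lw $t7, 0($t3): $t7=M[200]=23
after add $t6, $t6, $t7: $t6=23+23=46
after sub $t6, $t6, 7: $t6=46-7=39
after add $t3, $t3, 4: $t3=200+4=204
after sub $t0, $t0, 1: $t0=10-1=9
cmp $t0, 6  (cmp 9,6)
bgt start: taken
after lw $t7, 0($t3): $t7=M[204]=20
after or $t6, $t6, $t7: $t6=39|20=55
after lw $t7, 0($t3): $t7=M[204]=20
after add $t6, $t6, $t7: $t6=55+20=75
after sub $t6, $t6, 7: $t6=75-7=68
after add $t3, $t3, 4: $t3=204+4=208
after sub $t0, $t0, 1: $t0=9-1=8
cmp $t0, 6  (cmp 8,6)
bgt start: taken
after lw $t7, 0($t3): $t7=M[208]=27
after or $t6, $t6, $t7: $t6=68|27=95
after lw $t7, 0($t3): $t7=M[208]=27
after add $t6, $t6, $t7: $t6=95+27=122
after sub $t6, $t6, 7: $t6=122-7=115
after add $t3, $t3, 4: $t3=208+4=212
after sub $t0, $t0, 1: $t0=8-1=7
cmp $t0, 6  (cmp 7,6)
bgt start: taken
after lw $t7, 0($t3): $t7=M[212]=26
after or $t6, $t6, $t7: $t6=115|26=123
after lw $t7, 0($t3): $t7=M[212]=26
after add $t6, $t6, $t7: $t6=123+26=149
after sub $t6, $t6, 7: $t6=149-7=142
after add $t3, $t3, 4: $t3=212+4=216
after sub $t0, $t0, 1: $t0=7-1=6
cmp $t0, 6  (cmp 6,6)
bgt start: not taken
after xor $t6, $t6, $t7: $t6=142^26=148
sw $t6, (212) → M[212]=148
halt.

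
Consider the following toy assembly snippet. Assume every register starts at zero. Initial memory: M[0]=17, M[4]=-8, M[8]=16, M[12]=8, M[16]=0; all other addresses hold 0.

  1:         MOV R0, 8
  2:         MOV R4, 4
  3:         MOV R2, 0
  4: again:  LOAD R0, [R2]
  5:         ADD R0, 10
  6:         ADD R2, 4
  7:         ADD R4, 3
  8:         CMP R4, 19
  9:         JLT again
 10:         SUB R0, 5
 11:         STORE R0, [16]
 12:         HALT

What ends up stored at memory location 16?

5

R0=8
R4=4
R2=0
R0=M[0]=17
R0=17+10=27
R2=0+4=4
R4=4+3=7
CMP R4, 19  (cmp 7,19)
JLT again: taken
R0=M[4]=-8
R0=(-8)+10=2
R2=4+4=8
R4=7+3=10
CMP R4, 19  (cmp 10,19)
JLT again: taken
R0=M[8]=16
R0=16+10=26
R2=8+4=12
R4=10+3=13
CMP R4, 19  (cmp 13,19)
JLT again: taken
R0=M[12]=8
R0=8+10=18
R2=12+4=16
R4=13+3=16
CMP R4, 19  (cmp 16,19)
JLT again: taken
R0=M[16]=0
R0=0+10=10
R2=16+4=20
R4=16+3=19
CMP R4, 19  (cmp 19,19)
JLT again: not taken
R0=10-5=5
STORE R0, [16] → M[16]=5
halt.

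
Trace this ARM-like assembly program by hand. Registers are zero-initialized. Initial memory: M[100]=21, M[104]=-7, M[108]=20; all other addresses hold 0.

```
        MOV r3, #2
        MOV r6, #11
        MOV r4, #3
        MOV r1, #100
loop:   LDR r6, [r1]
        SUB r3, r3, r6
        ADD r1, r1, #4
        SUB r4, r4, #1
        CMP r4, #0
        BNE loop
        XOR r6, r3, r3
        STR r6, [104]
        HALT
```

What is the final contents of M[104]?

0

after MOV r3, #2: r3=2
after MOV r6, #11: r6=11
after MOV r4, #3: r4=3
after MOV r1, #100: r1=100
after LDR r6, [r1]: r6=M[100]=21
after SUB r3, r3, r6: r3=2-21=-19
after ADD r1, r1, #4: r1=100+4=104
after SUB r4, r4, #1: r4=3-1=2
CMP r4, #0  (cmp 2,0)
BNE loop: taken
after LDR r6, [r1]: r6=M[104]=-7
after SUB r3, r3, r6: r3=(-19)-(-7)=-12
after ADD r1, r1, #4: r1=104+4=108
after SUB r4, r4, #1: r4=2-1=1
CMP r4, #0  (cmp 1,0)
BNE loop: taken
after LDR r6, [r1]: r6=M[108]=20
after SUB r3, r3, r6: r3=(-12)-20=-32
after ADD r1, r1, #4: r1=108+4=112
after SUB r4, r4, #1: r4=1-1=0
CMP r4, #0  (cmp 0,0)
BNE loop: not taken
after XOR r6, r3, r3: r6=(-32)^(-32)=0
STR r6, [104] → M[104]=0
halt.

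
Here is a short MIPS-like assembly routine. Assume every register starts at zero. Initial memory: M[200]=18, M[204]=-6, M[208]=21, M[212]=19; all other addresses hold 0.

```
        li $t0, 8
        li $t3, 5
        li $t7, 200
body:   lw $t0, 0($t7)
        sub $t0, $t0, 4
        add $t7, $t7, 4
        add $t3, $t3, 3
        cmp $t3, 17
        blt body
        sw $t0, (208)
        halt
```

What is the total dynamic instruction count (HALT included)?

after li $t0, 8: $t0=8
after li $t3, 5: $t3=5
after li $t7, 200: $t7=200
after lw $t0, 0($t7): $t0=M[200]=18
after sub $t0, $t0, 4: $t0=18-4=14
after add $t7, $t7, 4: $t7=200+4=204
after add $t3, $t3, 3: $t3=5+3=8
cmp $t3, 17  (cmp 8,17)
blt body: taken
after lw $t0, 0($t7): $t0=M[204]=-6
after sub $t0, $t0, 4: $t0=(-6)-4=-10
after add $t7, $t7, 4: $t7=204+4=208
after add $t3, $t3, 3: $t3=8+3=11
cmp $t3, 17  (cmp 11,17)
blt body: taken
after lw $t0, 0($t7): $t0=M[208]=21
after sub $t0, $t0, 4: $t0=21-4=17
after add $t7, $t7, 4: $t7=208+4=212
after add $t3, $t3, 3: $t3=11+3=14
cmp $t3, 17  (cmp 14,17)
blt body: taken
after lw $t0, 0($t7): $t0=M[212]=19
after sub $t0, $t0, 4: $t0=19-4=15
after add $t7, $t7, 4: $t7=212+4=216
after add $t3, $t3, 3: $t3=14+3=17
cmp $t3, 17  (cmp 17,17)
blt body: not taken
sw $t0, (208) → M[208]=15
halt.
Total executed instructions: 29.

29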